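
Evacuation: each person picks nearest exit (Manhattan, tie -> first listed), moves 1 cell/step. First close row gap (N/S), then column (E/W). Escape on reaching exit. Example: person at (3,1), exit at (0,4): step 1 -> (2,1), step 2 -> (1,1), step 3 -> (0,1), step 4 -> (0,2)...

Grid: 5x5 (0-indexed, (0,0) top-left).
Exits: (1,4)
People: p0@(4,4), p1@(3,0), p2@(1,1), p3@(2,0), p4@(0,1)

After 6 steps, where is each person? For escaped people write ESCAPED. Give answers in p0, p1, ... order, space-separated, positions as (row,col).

Step 1: p0:(4,4)->(3,4) | p1:(3,0)->(2,0) | p2:(1,1)->(1,2) | p3:(2,0)->(1,0) | p4:(0,1)->(1,1)
Step 2: p0:(3,4)->(2,4) | p1:(2,0)->(1,0) | p2:(1,2)->(1,3) | p3:(1,0)->(1,1) | p4:(1,1)->(1,2)
Step 3: p0:(2,4)->(1,4)->EXIT | p1:(1,0)->(1,1) | p2:(1,3)->(1,4)->EXIT | p3:(1,1)->(1,2) | p4:(1,2)->(1,3)
Step 4: p0:escaped | p1:(1,1)->(1,2) | p2:escaped | p3:(1,2)->(1,3) | p4:(1,3)->(1,4)->EXIT
Step 5: p0:escaped | p1:(1,2)->(1,3) | p2:escaped | p3:(1,3)->(1,4)->EXIT | p4:escaped
Step 6: p0:escaped | p1:(1,3)->(1,4)->EXIT | p2:escaped | p3:escaped | p4:escaped

ESCAPED ESCAPED ESCAPED ESCAPED ESCAPED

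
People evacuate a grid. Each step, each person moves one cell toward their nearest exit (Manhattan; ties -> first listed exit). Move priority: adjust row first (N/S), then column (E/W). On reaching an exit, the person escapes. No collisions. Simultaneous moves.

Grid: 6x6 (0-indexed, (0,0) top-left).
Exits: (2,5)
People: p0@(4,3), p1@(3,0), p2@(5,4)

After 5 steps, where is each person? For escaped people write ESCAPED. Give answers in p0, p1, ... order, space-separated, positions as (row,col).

Step 1: p0:(4,3)->(3,3) | p1:(3,0)->(2,0) | p2:(5,4)->(4,4)
Step 2: p0:(3,3)->(2,3) | p1:(2,0)->(2,1) | p2:(4,4)->(3,4)
Step 3: p0:(2,3)->(2,4) | p1:(2,1)->(2,2) | p2:(3,4)->(2,4)
Step 4: p0:(2,4)->(2,5)->EXIT | p1:(2,2)->(2,3) | p2:(2,4)->(2,5)->EXIT
Step 5: p0:escaped | p1:(2,3)->(2,4) | p2:escaped

ESCAPED (2,4) ESCAPED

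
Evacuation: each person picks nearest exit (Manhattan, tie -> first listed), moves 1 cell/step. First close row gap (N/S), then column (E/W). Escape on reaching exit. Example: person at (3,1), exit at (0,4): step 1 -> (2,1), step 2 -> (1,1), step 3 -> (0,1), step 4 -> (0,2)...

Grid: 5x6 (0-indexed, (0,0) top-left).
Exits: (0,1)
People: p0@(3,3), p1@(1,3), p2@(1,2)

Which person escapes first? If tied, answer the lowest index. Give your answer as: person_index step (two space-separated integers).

Answer: 2 2

Derivation:
Step 1: p0:(3,3)->(2,3) | p1:(1,3)->(0,3) | p2:(1,2)->(0,2)
Step 2: p0:(2,3)->(1,3) | p1:(0,3)->(0,2) | p2:(0,2)->(0,1)->EXIT
Step 3: p0:(1,3)->(0,3) | p1:(0,2)->(0,1)->EXIT | p2:escaped
Step 4: p0:(0,3)->(0,2) | p1:escaped | p2:escaped
Step 5: p0:(0,2)->(0,1)->EXIT | p1:escaped | p2:escaped
Exit steps: [5, 3, 2]
First to escape: p2 at step 2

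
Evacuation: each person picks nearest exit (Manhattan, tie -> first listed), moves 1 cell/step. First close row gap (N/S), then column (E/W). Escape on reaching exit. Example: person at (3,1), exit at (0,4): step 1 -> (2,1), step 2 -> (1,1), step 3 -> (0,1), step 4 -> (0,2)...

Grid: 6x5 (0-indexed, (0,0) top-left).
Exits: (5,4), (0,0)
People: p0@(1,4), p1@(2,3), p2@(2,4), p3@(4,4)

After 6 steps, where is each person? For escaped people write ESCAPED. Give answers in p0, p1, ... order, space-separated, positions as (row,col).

Step 1: p0:(1,4)->(2,4) | p1:(2,3)->(3,3) | p2:(2,4)->(3,4) | p3:(4,4)->(5,4)->EXIT
Step 2: p0:(2,4)->(3,4) | p1:(3,3)->(4,3) | p2:(3,4)->(4,4) | p3:escaped
Step 3: p0:(3,4)->(4,4) | p1:(4,3)->(5,3) | p2:(4,4)->(5,4)->EXIT | p3:escaped
Step 4: p0:(4,4)->(5,4)->EXIT | p1:(5,3)->(5,4)->EXIT | p2:escaped | p3:escaped

ESCAPED ESCAPED ESCAPED ESCAPED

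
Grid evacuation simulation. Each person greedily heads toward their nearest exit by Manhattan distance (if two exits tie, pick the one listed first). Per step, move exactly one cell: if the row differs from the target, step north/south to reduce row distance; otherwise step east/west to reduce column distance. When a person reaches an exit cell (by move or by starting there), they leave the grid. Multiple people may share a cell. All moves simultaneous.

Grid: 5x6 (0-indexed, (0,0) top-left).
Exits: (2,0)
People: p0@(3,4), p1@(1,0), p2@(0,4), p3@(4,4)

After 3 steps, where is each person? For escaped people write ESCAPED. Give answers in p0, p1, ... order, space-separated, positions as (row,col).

Step 1: p0:(3,4)->(2,4) | p1:(1,0)->(2,0)->EXIT | p2:(0,4)->(1,4) | p3:(4,4)->(3,4)
Step 2: p0:(2,4)->(2,3) | p1:escaped | p2:(1,4)->(2,4) | p3:(3,4)->(2,4)
Step 3: p0:(2,3)->(2,2) | p1:escaped | p2:(2,4)->(2,3) | p3:(2,4)->(2,3)

(2,2) ESCAPED (2,3) (2,3)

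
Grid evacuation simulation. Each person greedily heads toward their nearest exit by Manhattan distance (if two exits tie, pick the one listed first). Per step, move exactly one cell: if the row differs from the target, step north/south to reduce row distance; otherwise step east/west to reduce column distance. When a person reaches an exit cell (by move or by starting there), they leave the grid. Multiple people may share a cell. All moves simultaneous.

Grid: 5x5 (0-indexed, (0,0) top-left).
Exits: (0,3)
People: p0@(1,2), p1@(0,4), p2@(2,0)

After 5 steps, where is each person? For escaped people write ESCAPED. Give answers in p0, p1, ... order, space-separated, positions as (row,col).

Step 1: p0:(1,2)->(0,2) | p1:(0,4)->(0,3)->EXIT | p2:(2,0)->(1,0)
Step 2: p0:(0,2)->(0,3)->EXIT | p1:escaped | p2:(1,0)->(0,0)
Step 3: p0:escaped | p1:escaped | p2:(0,0)->(0,1)
Step 4: p0:escaped | p1:escaped | p2:(0,1)->(0,2)
Step 5: p0:escaped | p1:escaped | p2:(0,2)->(0,3)->EXIT

ESCAPED ESCAPED ESCAPED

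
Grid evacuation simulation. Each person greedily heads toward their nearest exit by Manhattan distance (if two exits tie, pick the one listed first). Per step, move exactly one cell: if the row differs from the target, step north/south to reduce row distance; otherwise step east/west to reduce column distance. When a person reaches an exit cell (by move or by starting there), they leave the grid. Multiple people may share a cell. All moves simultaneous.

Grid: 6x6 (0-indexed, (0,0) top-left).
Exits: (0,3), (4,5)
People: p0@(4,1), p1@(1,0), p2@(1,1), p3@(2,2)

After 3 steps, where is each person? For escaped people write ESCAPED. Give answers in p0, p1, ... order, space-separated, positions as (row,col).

Step 1: p0:(4,1)->(4,2) | p1:(1,0)->(0,0) | p2:(1,1)->(0,1) | p3:(2,2)->(1,2)
Step 2: p0:(4,2)->(4,3) | p1:(0,0)->(0,1) | p2:(0,1)->(0,2) | p3:(1,2)->(0,2)
Step 3: p0:(4,3)->(4,4) | p1:(0,1)->(0,2) | p2:(0,2)->(0,3)->EXIT | p3:(0,2)->(0,3)->EXIT

(4,4) (0,2) ESCAPED ESCAPED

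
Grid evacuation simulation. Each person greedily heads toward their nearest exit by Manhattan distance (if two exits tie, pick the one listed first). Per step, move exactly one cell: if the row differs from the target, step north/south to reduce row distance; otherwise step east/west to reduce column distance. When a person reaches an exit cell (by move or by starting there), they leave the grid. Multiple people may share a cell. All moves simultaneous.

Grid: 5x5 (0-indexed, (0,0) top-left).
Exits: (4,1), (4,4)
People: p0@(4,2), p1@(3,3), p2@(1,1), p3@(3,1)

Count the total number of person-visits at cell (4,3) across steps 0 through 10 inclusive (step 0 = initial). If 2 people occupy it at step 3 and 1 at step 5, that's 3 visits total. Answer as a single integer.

Answer: 1

Derivation:
Step 0: p0@(4,2) p1@(3,3) p2@(1,1) p3@(3,1) -> at (4,3): 0 [-], cum=0
Step 1: p0@ESC p1@(4,3) p2@(2,1) p3@ESC -> at (4,3): 1 [p1], cum=1
Step 2: p0@ESC p1@ESC p2@(3,1) p3@ESC -> at (4,3): 0 [-], cum=1
Step 3: p0@ESC p1@ESC p2@ESC p3@ESC -> at (4,3): 0 [-], cum=1
Total visits = 1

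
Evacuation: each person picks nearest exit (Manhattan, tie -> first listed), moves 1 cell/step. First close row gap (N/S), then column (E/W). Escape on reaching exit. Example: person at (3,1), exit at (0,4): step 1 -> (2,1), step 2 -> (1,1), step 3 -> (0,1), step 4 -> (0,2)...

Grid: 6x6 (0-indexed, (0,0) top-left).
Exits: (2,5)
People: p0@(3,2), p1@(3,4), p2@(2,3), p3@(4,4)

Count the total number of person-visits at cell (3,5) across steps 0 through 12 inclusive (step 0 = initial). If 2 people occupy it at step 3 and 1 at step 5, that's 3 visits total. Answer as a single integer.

Step 0: p0@(3,2) p1@(3,4) p2@(2,3) p3@(4,4) -> at (3,5): 0 [-], cum=0
Step 1: p0@(2,2) p1@(2,4) p2@(2,4) p3@(3,4) -> at (3,5): 0 [-], cum=0
Step 2: p0@(2,3) p1@ESC p2@ESC p3@(2,4) -> at (3,5): 0 [-], cum=0
Step 3: p0@(2,4) p1@ESC p2@ESC p3@ESC -> at (3,5): 0 [-], cum=0
Step 4: p0@ESC p1@ESC p2@ESC p3@ESC -> at (3,5): 0 [-], cum=0
Total visits = 0

Answer: 0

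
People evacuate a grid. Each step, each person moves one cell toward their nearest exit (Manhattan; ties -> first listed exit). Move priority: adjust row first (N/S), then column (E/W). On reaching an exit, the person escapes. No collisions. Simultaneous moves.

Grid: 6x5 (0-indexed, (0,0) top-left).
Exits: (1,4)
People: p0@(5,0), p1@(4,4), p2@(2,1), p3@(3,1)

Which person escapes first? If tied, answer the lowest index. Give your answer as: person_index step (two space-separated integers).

Answer: 1 3

Derivation:
Step 1: p0:(5,0)->(4,0) | p1:(4,4)->(3,4) | p2:(2,1)->(1,1) | p3:(3,1)->(2,1)
Step 2: p0:(4,0)->(3,0) | p1:(3,4)->(2,4) | p2:(1,1)->(1,2) | p3:(2,1)->(1,1)
Step 3: p0:(3,0)->(2,0) | p1:(2,4)->(1,4)->EXIT | p2:(1,2)->(1,3) | p3:(1,1)->(1,2)
Step 4: p0:(2,0)->(1,0) | p1:escaped | p2:(1,3)->(1,4)->EXIT | p3:(1,2)->(1,3)
Step 5: p0:(1,0)->(1,1) | p1:escaped | p2:escaped | p3:(1,3)->(1,4)->EXIT
Step 6: p0:(1,1)->(1,2) | p1:escaped | p2:escaped | p3:escaped
Step 7: p0:(1,2)->(1,3) | p1:escaped | p2:escaped | p3:escaped
Step 8: p0:(1,3)->(1,4)->EXIT | p1:escaped | p2:escaped | p3:escaped
Exit steps: [8, 3, 4, 5]
First to escape: p1 at step 3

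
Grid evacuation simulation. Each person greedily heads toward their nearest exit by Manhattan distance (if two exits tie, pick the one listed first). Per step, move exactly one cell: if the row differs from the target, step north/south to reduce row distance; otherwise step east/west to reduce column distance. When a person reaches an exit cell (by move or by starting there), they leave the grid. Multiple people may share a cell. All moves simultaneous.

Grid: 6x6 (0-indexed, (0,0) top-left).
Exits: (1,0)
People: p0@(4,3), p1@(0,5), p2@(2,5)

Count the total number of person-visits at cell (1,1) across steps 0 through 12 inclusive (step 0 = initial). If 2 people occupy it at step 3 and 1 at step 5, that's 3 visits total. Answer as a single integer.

Answer: 3

Derivation:
Step 0: p0@(4,3) p1@(0,5) p2@(2,5) -> at (1,1): 0 [-], cum=0
Step 1: p0@(3,3) p1@(1,5) p2@(1,5) -> at (1,1): 0 [-], cum=0
Step 2: p0@(2,3) p1@(1,4) p2@(1,4) -> at (1,1): 0 [-], cum=0
Step 3: p0@(1,3) p1@(1,3) p2@(1,3) -> at (1,1): 0 [-], cum=0
Step 4: p0@(1,2) p1@(1,2) p2@(1,2) -> at (1,1): 0 [-], cum=0
Step 5: p0@(1,1) p1@(1,1) p2@(1,1) -> at (1,1): 3 [p0,p1,p2], cum=3
Step 6: p0@ESC p1@ESC p2@ESC -> at (1,1): 0 [-], cum=3
Total visits = 3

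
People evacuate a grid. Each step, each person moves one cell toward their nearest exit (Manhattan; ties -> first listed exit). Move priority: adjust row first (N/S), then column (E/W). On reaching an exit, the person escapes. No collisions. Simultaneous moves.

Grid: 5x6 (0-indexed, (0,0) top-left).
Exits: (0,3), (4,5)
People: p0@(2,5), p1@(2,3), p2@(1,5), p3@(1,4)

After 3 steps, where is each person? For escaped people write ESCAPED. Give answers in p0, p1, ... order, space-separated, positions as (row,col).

Step 1: p0:(2,5)->(3,5) | p1:(2,3)->(1,3) | p2:(1,5)->(0,5) | p3:(1,4)->(0,4)
Step 2: p0:(3,5)->(4,5)->EXIT | p1:(1,3)->(0,3)->EXIT | p2:(0,5)->(0,4) | p3:(0,4)->(0,3)->EXIT
Step 3: p0:escaped | p1:escaped | p2:(0,4)->(0,3)->EXIT | p3:escaped

ESCAPED ESCAPED ESCAPED ESCAPED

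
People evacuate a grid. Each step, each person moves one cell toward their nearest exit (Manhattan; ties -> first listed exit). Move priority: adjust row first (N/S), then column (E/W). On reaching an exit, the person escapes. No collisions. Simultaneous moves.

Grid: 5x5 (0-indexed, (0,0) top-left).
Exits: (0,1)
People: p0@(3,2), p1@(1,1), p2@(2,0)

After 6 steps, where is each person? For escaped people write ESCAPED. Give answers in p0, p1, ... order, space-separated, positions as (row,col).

Step 1: p0:(3,2)->(2,2) | p1:(1,1)->(0,1)->EXIT | p2:(2,0)->(1,0)
Step 2: p0:(2,2)->(1,2) | p1:escaped | p2:(1,0)->(0,0)
Step 3: p0:(1,2)->(0,2) | p1:escaped | p2:(0,0)->(0,1)->EXIT
Step 4: p0:(0,2)->(0,1)->EXIT | p1:escaped | p2:escaped

ESCAPED ESCAPED ESCAPED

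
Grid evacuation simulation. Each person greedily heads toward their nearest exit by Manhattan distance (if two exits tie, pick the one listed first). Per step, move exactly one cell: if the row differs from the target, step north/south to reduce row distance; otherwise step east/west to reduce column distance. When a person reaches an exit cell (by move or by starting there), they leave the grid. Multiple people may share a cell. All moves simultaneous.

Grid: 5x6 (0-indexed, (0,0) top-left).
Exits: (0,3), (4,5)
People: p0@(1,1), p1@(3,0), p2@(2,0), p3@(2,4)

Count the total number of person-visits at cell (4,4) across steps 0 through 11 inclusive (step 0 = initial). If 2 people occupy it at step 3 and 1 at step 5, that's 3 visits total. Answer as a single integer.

Answer: 0

Derivation:
Step 0: p0@(1,1) p1@(3,0) p2@(2,0) p3@(2,4) -> at (4,4): 0 [-], cum=0
Step 1: p0@(0,1) p1@(2,0) p2@(1,0) p3@(1,4) -> at (4,4): 0 [-], cum=0
Step 2: p0@(0,2) p1@(1,0) p2@(0,0) p3@(0,4) -> at (4,4): 0 [-], cum=0
Step 3: p0@ESC p1@(0,0) p2@(0,1) p3@ESC -> at (4,4): 0 [-], cum=0
Step 4: p0@ESC p1@(0,1) p2@(0,2) p3@ESC -> at (4,4): 0 [-], cum=0
Step 5: p0@ESC p1@(0,2) p2@ESC p3@ESC -> at (4,4): 0 [-], cum=0
Step 6: p0@ESC p1@ESC p2@ESC p3@ESC -> at (4,4): 0 [-], cum=0
Total visits = 0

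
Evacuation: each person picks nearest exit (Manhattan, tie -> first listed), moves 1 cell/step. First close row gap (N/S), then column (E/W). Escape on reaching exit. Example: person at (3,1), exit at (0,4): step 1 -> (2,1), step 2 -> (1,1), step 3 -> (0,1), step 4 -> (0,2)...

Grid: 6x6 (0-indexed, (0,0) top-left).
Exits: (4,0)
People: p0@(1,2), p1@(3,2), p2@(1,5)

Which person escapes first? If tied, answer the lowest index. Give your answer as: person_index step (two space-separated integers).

Answer: 1 3

Derivation:
Step 1: p0:(1,2)->(2,2) | p1:(3,2)->(4,2) | p2:(1,5)->(2,5)
Step 2: p0:(2,2)->(3,2) | p1:(4,2)->(4,1) | p2:(2,5)->(3,5)
Step 3: p0:(3,2)->(4,2) | p1:(4,1)->(4,0)->EXIT | p2:(3,5)->(4,5)
Step 4: p0:(4,2)->(4,1) | p1:escaped | p2:(4,5)->(4,4)
Step 5: p0:(4,1)->(4,0)->EXIT | p1:escaped | p2:(4,4)->(4,3)
Step 6: p0:escaped | p1:escaped | p2:(4,3)->(4,2)
Step 7: p0:escaped | p1:escaped | p2:(4,2)->(4,1)
Step 8: p0:escaped | p1:escaped | p2:(4,1)->(4,0)->EXIT
Exit steps: [5, 3, 8]
First to escape: p1 at step 3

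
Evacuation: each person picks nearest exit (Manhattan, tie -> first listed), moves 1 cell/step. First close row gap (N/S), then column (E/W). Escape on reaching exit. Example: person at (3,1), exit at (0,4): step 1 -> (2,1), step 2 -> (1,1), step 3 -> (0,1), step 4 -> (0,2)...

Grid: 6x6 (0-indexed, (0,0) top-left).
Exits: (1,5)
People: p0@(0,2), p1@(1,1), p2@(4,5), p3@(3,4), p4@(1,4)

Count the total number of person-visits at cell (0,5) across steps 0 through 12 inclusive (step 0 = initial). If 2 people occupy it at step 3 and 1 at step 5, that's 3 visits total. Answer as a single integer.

Step 0: p0@(0,2) p1@(1,1) p2@(4,5) p3@(3,4) p4@(1,4) -> at (0,5): 0 [-], cum=0
Step 1: p0@(1,2) p1@(1,2) p2@(3,5) p3@(2,4) p4@ESC -> at (0,5): 0 [-], cum=0
Step 2: p0@(1,3) p1@(1,3) p2@(2,5) p3@(1,4) p4@ESC -> at (0,5): 0 [-], cum=0
Step 3: p0@(1,4) p1@(1,4) p2@ESC p3@ESC p4@ESC -> at (0,5): 0 [-], cum=0
Step 4: p0@ESC p1@ESC p2@ESC p3@ESC p4@ESC -> at (0,5): 0 [-], cum=0
Total visits = 0

Answer: 0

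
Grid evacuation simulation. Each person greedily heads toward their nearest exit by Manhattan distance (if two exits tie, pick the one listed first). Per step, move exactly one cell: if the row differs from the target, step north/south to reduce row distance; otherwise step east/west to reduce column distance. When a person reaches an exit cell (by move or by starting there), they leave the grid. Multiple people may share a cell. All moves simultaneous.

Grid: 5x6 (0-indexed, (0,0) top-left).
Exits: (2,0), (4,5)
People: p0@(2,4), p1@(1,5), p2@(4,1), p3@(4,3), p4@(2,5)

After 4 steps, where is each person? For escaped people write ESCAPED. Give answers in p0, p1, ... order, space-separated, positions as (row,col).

Step 1: p0:(2,4)->(3,4) | p1:(1,5)->(2,5) | p2:(4,1)->(3,1) | p3:(4,3)->(4,4) | p4:(2,5)->(3,5)
Step 2: p0:(3,4)->(4,4) | p1:(2,5)->(3,5) | p2:(3,1)->(2,1) | p3:(4,4)->(4,5)->EXIT | p4:(3,5)->(4,5)->EXIT
Step 3: p0:(4,4)->(4,5)->EXIT | p1:(3,5)->(4,5)->EXIT | p2:(2,1)->(2,0)->EXIT | p3:escaped | p4:escaped

ESCAPED ESCAPED ESCAPED ESCAPED ESCAPED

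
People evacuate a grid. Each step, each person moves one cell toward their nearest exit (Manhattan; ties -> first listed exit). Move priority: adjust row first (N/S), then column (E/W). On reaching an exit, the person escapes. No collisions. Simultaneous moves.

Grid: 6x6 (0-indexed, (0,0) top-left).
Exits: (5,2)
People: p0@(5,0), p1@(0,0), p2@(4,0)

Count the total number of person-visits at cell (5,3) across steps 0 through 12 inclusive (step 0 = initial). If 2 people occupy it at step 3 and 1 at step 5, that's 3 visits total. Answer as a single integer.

Answer: 0

Derivation:
Step 0: p0@(5,0) p1@(0,0) p2@(4,0) -> at (5,3): 0 [-], cum=0
Step 1: p0@(5,1) p1@(1,0) p2@(5,0) -> at (5,3): 0 [-], cum=0
Step 2: p0@ESC p1@(2,0) p2@(5,1) -> at (5,3): 0 [-], cum=0
Step 3: p0@ESC p1@(3,0) p2@ESC -> at (5,3): 0 [-], cum=0
Step 4: p0@ESC p1@(4,0) p2@ESC -> at (5,3): 0 [-], cum=0
Step 5: p0@ESC p1@(5,0) p2@ESC -> at (5,3): 0 [-], cum=0
Step 6: p0@ESC p1@(5,1) p2@ESC -> at (5,3): 0 [-], cum=0
Step 7: p0@ESC p1@ESC p2@ESC -> at (5,3): 0 [-], cum=0
Total visits = 0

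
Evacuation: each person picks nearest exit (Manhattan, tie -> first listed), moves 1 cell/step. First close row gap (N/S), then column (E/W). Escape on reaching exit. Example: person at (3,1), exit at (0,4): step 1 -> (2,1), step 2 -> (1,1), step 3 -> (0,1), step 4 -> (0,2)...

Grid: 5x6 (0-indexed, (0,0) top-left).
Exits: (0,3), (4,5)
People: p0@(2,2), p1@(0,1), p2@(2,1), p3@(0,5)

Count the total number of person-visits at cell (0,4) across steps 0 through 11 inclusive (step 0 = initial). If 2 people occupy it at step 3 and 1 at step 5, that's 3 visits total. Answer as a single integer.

Answer: 1

Derivation:
Step 0: p0@(2,2) p1@(0,1) p2@(2,1) p3@(0,5) -> at (0,4): 0 [-], cum=0
Step 1: p0@(1,2) p1@(0,2) p2@(1,1) p3@(0,4) -> at (0,4): 1 [p3], cum=1
Step 2: p0@(0,2) p1@ESC p2@(0,1) p3@ESC -> at (0,4): 0 [-], cum=1
Step 3: p0@ESC p1@ESC p2@(0,2) p3@ESC -> at (0,4): 0 [-], cum=1
Step 4: p0@ESC p1@ESC p2@ESC p3@ESC -> at (0,4): 0 [-], cum=1
Total visits = 1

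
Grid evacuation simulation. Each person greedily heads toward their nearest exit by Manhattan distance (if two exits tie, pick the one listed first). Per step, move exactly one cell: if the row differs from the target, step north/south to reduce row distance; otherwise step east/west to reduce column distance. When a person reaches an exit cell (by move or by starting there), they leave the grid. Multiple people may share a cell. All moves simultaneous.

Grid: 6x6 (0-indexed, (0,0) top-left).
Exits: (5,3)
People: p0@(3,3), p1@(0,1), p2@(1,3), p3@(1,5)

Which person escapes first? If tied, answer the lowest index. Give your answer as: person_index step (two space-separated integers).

Step 1: p0:(3,3)->(4,3) | p1:(0,1)->(1,1) | p2:(1,3)->(2,3) | p3:(1,5)->(2,5)
Step 2: p0:(4,3)->(5,3)->EXIT | p1:(1,1)->(2,1) | p2:(2,3)->(3,3) | p3:(2,5)->(3,5)
Step 3: p0:escaped | p1:(2,1)->(3,1) | p2:(3,3)->(4,3) | p3:(3,5)->(4,5)
Step 4: p0:escaped | p1:(3,1)->(4,1) | p2:(4,3)->(5,3)->EXIT | p3:(4,5)->(5,5)
Step 5: p0:escaped | p1:(4,1)->(5,1) | p2:escaped | p3:(5,5)->(5,4)
Step 6: p0:escaped | p1:(5,1)->(5,2) | p2:escaped | p3:(5,4)->(5,3)->EXIT
Step 7: p0:escaped | p1:(5,2)->(5,3)->EXIT | p2:escaped | p3:escaped
Exit steps: [2, 7, 4, 6]
First to escape: p0 at step 2

Answer: 0 2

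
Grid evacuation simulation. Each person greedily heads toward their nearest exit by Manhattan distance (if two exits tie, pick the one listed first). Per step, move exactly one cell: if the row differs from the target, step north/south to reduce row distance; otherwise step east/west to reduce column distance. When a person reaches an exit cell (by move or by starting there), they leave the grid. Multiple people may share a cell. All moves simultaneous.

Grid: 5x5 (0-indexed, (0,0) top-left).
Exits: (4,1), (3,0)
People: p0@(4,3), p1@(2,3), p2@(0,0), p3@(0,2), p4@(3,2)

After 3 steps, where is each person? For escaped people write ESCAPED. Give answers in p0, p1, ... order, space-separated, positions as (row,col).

Step 1: p0:(4,3)->(4,2) | p1:(2,3)->(3,3) | p2:(0,0)->(1,0) | p3:(0,2)->(1,2) | p4:(3,2)->(4,2)
Step 2: p0:(4,2)->(4,1)->EXIT | p1:(3,3)->(4,3) | p2:(1,0)->(2,0) | p3:(1,2)->(2,2) | p4:(4,2)->(4,1)->EXIT
Step 3: p0:escaped | p1:(4,3)->(4,2) | p2:(2,0)->(3,0)->EXIT | p3:(2,2)->(3,2) | p4:escaped

ESCAPED (4,2) ESCAPED (3,2) ESCAPED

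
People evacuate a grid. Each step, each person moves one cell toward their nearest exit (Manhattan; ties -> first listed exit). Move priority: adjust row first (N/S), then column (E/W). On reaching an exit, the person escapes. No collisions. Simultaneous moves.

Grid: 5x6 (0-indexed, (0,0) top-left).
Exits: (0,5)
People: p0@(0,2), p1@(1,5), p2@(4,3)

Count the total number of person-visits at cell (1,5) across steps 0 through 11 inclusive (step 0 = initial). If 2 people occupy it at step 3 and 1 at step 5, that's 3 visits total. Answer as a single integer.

Step 0: p0@(0,2) p1@(1,5) p2@(4,3) -> at (1,5): 1 [p1], cum=1
Step 1: p0@(0,3) p1@ESC p2@(3,3) -> at (1,5): 0 [-], cum=1
Step 2: p0@(0,4) p1@ESC p2@(2,3) -> at (1,5): 0 [-], cum=1
Step 3: p0@ESC p1@ESC p2@(1,3) -> at (1,5): 0 [-], cum=1
Step 4: p0@ESC p1@ESC p2@(0,3) -> at (1,5): 0 [-], cum=1
Step 5: p0@ESC p1@ESC p2@(0,4) -> at (1,5): 0 [-], cum=1
Step 6: p0@ESC p1@ESC p2@ESC -> at (1,5): 0 [-], cum=1
Total visits = 1

Answer: 1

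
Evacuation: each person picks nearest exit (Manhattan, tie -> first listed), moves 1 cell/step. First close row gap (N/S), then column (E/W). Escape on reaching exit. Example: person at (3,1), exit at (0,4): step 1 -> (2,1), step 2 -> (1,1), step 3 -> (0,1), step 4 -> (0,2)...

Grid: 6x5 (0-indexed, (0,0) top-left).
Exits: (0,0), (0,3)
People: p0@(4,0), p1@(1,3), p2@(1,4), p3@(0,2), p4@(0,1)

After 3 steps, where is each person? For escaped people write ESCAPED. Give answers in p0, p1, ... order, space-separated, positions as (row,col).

Step 1: p0:(4,0)->(3,0) | p1:(1,3)->(0,3)->EXIT | p2:(1,4)->(0,4) | p3:(0,2)->(0,3)->EXIT | p4:(0,1)->(0,0)->EXIT
Step 2: p0:(3,0)->(2,0) | p1:escaped | p2:(0,4)->(0,3)->EXIT | p3:escaped | p4:escaped
Step 3: p0:(2,0)->(1,0) | p1:escaped | p2:escaped | p3:escaped | p4:escaped

(1,0) ESCAPED ESCAPED ESCAPED ESCAPED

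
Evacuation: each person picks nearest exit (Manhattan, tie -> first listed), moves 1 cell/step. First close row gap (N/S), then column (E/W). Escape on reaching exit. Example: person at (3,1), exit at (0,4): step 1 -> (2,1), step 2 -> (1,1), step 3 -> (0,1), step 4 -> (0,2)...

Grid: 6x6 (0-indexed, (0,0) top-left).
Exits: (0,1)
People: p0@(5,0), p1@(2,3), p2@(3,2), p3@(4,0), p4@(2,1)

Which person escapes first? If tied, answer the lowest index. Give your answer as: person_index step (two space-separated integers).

Answer: 4 2

Derivation:
Step 1: p0:(5,0)->(4,0) | p1:(2,3)->(1,3) | p2:(3,2)->(2,2) | p3:(4,0)->(3,0) | p4:(2,1)->(1,1)
Step 2: p0:(4,0)->(3,0) | p1:(1,3)->(0,3) | p2:(2,2)->(1,2) | p3:(3,0)->(2,0) | p4:(1,1)->(0,1)->EXIT
Step 3: p0:(3,0)->(2,0) | p1:(0,3)->(0,2) | p2:(1,2)->(0,2) | p3:(2,0)->(1,0) | p4:escaped
Step 4: p0:(2,0)->(1,0) | p1:(0,2)->(0,1)->EXIT | p2:(0,2)->(0,1)->EXIT | p3:(1,0)->(0,0) | p4:escaped
Step 5: p0:(1,0)->(0,0) | p1:escaped | p2:escaped | p3:(0,0)->(0,1)->EXIT | p4:escaped
Step 6: p0:(0,0)->(0,1)->EXIT | p1:escaped | p2:escaped | p3:escaped | p4:escaped
Exit steps: [6, 4, 4, 5, 2]
First to escape: p4 at step 2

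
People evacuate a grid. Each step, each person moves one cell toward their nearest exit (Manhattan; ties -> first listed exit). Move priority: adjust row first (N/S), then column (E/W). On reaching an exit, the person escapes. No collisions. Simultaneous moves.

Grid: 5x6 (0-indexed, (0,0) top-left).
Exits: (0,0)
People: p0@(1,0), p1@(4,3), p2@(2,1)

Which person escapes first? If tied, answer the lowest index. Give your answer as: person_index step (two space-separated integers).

Step 1: p0:(1,0)->(0,0)->EXIT | p1:(4,3)->(3,3) | p2:(2,1)->(1,1)
Step 2: p0:escaped | p1:(3,3)->(2,3) | p2:(1,1)->(0,1)
Step 3: p0:escaped | p1:(2,3)->(1,3) | p2:(0,1)->(0,0)->EXIT
Step 4: p0:escaped | p1:(1,3)->(0,3) | p2:escaped
Step 5: p0:escaped | p1:(0,3)->(0,2) | p2:escaped
Step 6: p0:escaped | p1:(0,2)->(0,1) | p2:escaped
Step 7: p0:escaped | p1:(0,1)->(0,0)->EXIT | p2:escaped
Exit steps: [1, 7, 3]
First to escape: p0 at step 1

Answer: 0 1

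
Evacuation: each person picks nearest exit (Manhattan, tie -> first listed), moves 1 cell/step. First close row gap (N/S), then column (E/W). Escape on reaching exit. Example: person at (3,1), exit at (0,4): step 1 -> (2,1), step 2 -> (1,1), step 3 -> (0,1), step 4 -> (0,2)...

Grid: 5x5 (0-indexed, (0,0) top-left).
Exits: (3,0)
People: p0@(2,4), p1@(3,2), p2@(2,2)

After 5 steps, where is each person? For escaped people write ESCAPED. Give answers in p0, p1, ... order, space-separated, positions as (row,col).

Step 1: p0:(2,4)->(3,4) | p1:(3,2)->(3,1) | p2:(2,2)->(3,2)
Step 2: p0:(3,4)->(3,3) | p1:(3,1)->(3,0)->EXIT | p2:(3,2)->(3,1)
Step 3: p0:(3,3)->(3,2) | p1:escaped | p2:(3,1)->(3,0)->EXIT
Step 4: p0:(3,2)->(3,1) | p1:escaped | p2:escaped
Step 5: p0:(3,1)->(3,0)->EXIT | p1:escaped | p2:escaped

ESCAPED ESCAPED ESCAPED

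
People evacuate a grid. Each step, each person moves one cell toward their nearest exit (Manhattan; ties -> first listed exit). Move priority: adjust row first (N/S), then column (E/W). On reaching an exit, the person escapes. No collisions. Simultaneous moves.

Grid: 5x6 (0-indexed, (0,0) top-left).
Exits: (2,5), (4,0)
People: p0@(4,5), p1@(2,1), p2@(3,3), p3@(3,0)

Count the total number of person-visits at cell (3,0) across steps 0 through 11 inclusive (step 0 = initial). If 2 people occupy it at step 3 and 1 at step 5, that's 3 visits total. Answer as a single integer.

Step 0: p0@(4,5) p1@(2,1) p2@(3,3) p3@(3,0) -> at (3,0): 1 [p3], cum=1
Step 1: p0@(3,5) p1@(3,1) p2@(2,3) p3@ESC -> at (3,0): 0 [-], cum=1
Step 2: p0@ESC p1@(4,1) p2@(2,4) p3@ESC -> at (3,0): 0 [-], cum=1
Step 3: p0@ESC p1@ESC p2@ESC p3@ESC -> at (3,0): 0 [-], cum=1
Total visits = 1

Answer: 1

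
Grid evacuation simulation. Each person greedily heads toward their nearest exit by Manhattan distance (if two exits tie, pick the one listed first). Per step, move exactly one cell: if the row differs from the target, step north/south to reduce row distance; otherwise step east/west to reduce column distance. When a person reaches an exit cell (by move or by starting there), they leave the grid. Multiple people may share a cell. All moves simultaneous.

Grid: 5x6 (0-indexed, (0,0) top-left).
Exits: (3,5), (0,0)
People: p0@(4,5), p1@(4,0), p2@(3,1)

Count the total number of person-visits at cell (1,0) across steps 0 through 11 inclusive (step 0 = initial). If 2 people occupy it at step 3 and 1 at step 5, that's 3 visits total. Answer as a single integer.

Answer: 1

Derivation:
Step 0: p0@(4,5) p1@(4,0) p2@(3,1) -> at (1,0): 0 [-], cum=0
Step 1: p0@ESC p1@(3,0) p2@(3,2) -> at (1,0): 0 [-], cum=0
Step 2: p0@ESC p1@(2,0) p2@(3,3) -> at (1,0): 0 [-], cum=0
Step 3: p0@ESC p1@(1,0) p2@(3,4) -> at (1,0): 1 [p1], cum=1
Step 4: p0@ESC p1@ESC p2@ESC -> at (1,0): 0 [-], cum=1
Total visits = 1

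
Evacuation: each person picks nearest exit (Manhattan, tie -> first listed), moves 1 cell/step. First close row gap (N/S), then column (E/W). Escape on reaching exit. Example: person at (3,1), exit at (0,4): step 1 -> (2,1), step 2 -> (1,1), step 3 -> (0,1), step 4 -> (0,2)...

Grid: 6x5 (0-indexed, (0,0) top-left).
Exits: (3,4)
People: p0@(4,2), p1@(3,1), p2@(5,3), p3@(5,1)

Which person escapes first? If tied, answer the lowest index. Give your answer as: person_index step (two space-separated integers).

Step 1: p0:(4,2)->(3,2) | p1:(3,1)->(3,2) | p2:(5,3)->(4,3) | p3:(5,1)->(4,1)
Step 2: p0:(3,2)->(3,3) | p1:(3,2)->(3,3) | p2:(4,3)->(3,3) | p3:(4,1)->(3,1)
Step 3: p0:(3,3)->(3,4)->EXIT | p1:(3,3)->(3,4)->EXIT | p2:(3,3)->(3,4)->EXIT | p3:(3,1)->(3,2)
Step 4: p0:escaped | p1:escaped | p2:escaped | p3:(3,2)->(3,3)
Step 5: p0:escaped | p1:escaped | p2:escaped | p3:(3,3)->(3,4)->EXIT
Exit steps: [3, 3, 3, 5]
First to escape: p0 at step 3

Answer: 0 3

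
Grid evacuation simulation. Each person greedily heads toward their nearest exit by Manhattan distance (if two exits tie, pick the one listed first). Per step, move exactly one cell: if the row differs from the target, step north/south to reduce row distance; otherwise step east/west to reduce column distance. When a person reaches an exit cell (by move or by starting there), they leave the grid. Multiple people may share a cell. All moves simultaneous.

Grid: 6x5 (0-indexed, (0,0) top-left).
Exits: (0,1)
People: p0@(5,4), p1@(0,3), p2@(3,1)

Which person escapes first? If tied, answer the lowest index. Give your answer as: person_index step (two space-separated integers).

Step 1: p0:(5,4)->(4,4) | p1:(0,3)->(0,2) | p2:(3,1)->(2,1)
Step 2: p0:(4,4)->(3,4) | p1:(0,2)->(0,1)->EXIT | p2:(2,1)->(1,1)
Step 3: p0:(3,4)->(2,4) | p1:escaped | p2:(1,1)->(0,1)->EXIT
Step 4: p0:(2,4)->(1,4) | p1:escaped | p2:escaped
Step 5: p0:(1,4)->(0,4) | p1:escaped | p2:escaped
Step 6: p0:(0,4)->(0,3) | p1:escaped | p2:escaped
Step 7: p0:(0,3)->(0,2) | p1:escaped | p2:escaped
Step 8: p0:(0,2)->(0,1)->EXIT | p1:escaped | p2:escaped
Exit steps: [8, 2, 3]
First to escape: p1 at step 2

Answer: 1 2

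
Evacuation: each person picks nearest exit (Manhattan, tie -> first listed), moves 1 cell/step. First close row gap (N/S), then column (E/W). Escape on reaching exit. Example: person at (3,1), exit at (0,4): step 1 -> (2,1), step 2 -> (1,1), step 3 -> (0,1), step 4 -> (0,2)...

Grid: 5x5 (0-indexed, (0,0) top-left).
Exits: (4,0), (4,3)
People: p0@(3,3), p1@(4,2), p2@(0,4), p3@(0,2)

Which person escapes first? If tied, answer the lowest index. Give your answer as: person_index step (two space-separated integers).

Answer: 0 1

Derivation:
Step 1: p0:(3,3)->(4,3)->EXIT | p1:(4,2)->(4,3)->EXIT | p2:(0,4)->(1,4) | p3:(0,2)->(1,2)
Step 2: p0:escaped | p1:escaped | p2:(1,4)->(2,4) | p3:(1,2)->(2,2)
Step 3: p0:escaped | p1:escaped | p2:(2,4)->(3,4) | p3:(2,2)->(3,2)
Step 4: p0:escaped | p1:escaped | p2:(3,4)->(4,4) | p3:(3,2)->(4,2)
Step 5: p0:escaped | p1:escaped | p2:(4,4)->(4,3)->EXIT | p3:(4,2)->(4,3)->EXIT
Exit steps: [1, 1, 5, 5]
First to escape: p0 at step 1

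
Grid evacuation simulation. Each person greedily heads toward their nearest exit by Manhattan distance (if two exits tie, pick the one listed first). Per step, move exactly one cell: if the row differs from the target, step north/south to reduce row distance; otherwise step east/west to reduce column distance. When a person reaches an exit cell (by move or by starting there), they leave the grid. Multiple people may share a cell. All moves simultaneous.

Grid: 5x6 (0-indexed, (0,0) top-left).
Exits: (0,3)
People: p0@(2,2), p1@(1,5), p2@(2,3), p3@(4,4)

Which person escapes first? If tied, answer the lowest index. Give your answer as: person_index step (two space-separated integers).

Step 1: p0:(2,2)->(1,2) | p1:(1,5)->(0,5) | p2:(2,3)->(1,3) | p3:(4,4)->(3,4)
Step 2: p0:(1,2)->(0,2) | p1:(0,5)->(0,4) | p2:(1,3)->(0,3)->EXIT | p3:(3,4)->(2,4)
Step 3: p0:(0,2)->(0,3)->EXIT | p1:(0,4)->(0,3)->EXIT | p2:escaped | p3:(2,4)->(1,4)
Step 4: p0:escaped | p1:escaped | p2:escaped | p3:(1,4)->(0,4)
Step 5: p0:escaped | p1:escaped | p2:escaped | p3:(0,4)->(0,3)->EXIT
Exit steps: [3, 3, 2, 5]
First to escape: p2 at step 2

Answer: 2 2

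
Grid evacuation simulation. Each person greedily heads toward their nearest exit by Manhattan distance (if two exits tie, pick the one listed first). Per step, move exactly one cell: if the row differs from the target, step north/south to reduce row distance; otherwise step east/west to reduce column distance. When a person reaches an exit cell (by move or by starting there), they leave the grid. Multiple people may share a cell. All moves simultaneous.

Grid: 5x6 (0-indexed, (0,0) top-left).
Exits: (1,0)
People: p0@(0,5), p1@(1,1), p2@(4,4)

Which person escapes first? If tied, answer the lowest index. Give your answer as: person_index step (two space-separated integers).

Step 1: p0:(0,5)->(1,5) | p1:(1,1)->(1,0)->EXIT | p2:(4,4)->(3,4)
Step 2: p0:(1,5)->(1,4) | p1:escaped | p2:(3,4)->(2,4)
Step 3: p0:(1,4)->(1,3) | p1:escaped | p2:(2,4)->(1,4)
Step 4: p0:(1,3)->(1,2) | p1:escaped | p2:(1,4)->(1,3)
Step 5: p0:(1,2)->(1,1) | p1:escaped | p2:(1,3)->(1,2)
Step 6: p0:(1,1)->(1,0)->EXIT | p1:escaped | p2:(1,2)->(1,1)
Step 7: p0:escaped | p1:escaped | p2:(1,1)->(1,0)->EXIT
Exit steps: [6, 1, 7]
First to escape: p1 at step 1

Answer: 1 1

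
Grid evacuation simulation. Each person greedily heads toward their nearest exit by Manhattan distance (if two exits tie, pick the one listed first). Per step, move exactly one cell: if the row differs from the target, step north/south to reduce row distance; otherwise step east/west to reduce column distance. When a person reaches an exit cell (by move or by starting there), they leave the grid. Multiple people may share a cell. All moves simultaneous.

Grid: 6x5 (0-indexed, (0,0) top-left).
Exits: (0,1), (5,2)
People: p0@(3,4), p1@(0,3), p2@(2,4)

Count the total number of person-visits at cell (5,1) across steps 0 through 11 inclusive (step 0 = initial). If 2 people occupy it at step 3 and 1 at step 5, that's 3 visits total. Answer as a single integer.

Step 0: p0@(3,4) p1@(0,3) p2@(2,4) -> at (5,1): 0 [-], cum=0
Step 1: p0@(4,4) p1@(0,2) p2@(1,4) -> at (5,1): 0 [-], cum=0
Step 2: p0@(5,4) p1@ESC p2@(0,4) -> at (5,1): 0 [-], cum=0
Step 3: p0@(5,3) p1@ESC p2@(0,3) -> at (5,1): 0 [-], cum=0
Step 4: p0@ESC p1@ESC p2@(0,2) -> at (5,1): 0 [-], cum=0
Step 5: p0@ESC p1@ESC p2@ESC -> at (5,1): 0 [-], cum=0
Total visits = 0

Answer: 0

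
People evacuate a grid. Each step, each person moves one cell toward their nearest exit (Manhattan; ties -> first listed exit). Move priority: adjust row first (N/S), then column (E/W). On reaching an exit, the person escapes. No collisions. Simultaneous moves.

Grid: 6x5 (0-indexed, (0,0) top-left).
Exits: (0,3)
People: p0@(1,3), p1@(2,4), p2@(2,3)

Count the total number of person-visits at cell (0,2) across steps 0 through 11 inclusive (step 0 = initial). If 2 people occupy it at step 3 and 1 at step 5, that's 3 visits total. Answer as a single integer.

Answer: 0

Derivation:
Step 0: p0@(1,3) p1@(2,4) p2@(2,3) -> at (0,2): 0 [-], cum=0
Step 1: p0@ESC p1@(1,4) p2@(1,3) -> at (0,2): 0 [-], cum=0
Step 2: p0@ESC p1@(0,4) p2@ESC -> at (0,2): 0 [-], cum=0
Step 3: p0@ESC p1@ESC p2@ESC -> at (0,2): 0 [-], cum=0
Total visits = 0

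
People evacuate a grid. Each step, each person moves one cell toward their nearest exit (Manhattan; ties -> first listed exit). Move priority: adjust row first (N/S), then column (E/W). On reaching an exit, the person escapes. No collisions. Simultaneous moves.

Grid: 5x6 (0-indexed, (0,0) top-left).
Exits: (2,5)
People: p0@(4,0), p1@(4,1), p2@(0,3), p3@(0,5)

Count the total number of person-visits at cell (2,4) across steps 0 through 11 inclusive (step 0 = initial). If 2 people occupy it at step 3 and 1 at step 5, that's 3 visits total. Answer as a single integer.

Step 0: p0@(4,0) p1@(4,1) p2@(0,3) p3@(0,5) -> at (2,4): 0 [-], cum=0
Step 1: p0@(3,0) p1@(3,1) p2@(1,3) p3@(1,5) -> at (2,4): 0 [-], cum=0
Step 2: p0@(2,0) p1@(2,1) p2@(2,3) p3@ESC -> at (2,4): 0 [-], cum=0
Step 3: p0@(2,1) p1@(2,2) p2@(2,4) p3@ESC -> at (2,4): 1 [p2], cum=1
Step 4: p0@(2,2) p1@(2,3) p2@ESC p3@ESC -> at (2,4): 0 [-], cum=1
Step 5: p0@(2,3) p1@(2,4) p2@ESC p3@ESC -> at (2,4): 1 [p1], cum=2
Step 6: p0@(2,4) p1@ESC p2@ESC p3@ESC -> at (2,4): 1 [p0], cum=3
Step 7: p0@ESC p1@ESC p2@ESC p3@ESC -> at (2,4): 0 [-], cum=3
Total visits = 3

Answer: 3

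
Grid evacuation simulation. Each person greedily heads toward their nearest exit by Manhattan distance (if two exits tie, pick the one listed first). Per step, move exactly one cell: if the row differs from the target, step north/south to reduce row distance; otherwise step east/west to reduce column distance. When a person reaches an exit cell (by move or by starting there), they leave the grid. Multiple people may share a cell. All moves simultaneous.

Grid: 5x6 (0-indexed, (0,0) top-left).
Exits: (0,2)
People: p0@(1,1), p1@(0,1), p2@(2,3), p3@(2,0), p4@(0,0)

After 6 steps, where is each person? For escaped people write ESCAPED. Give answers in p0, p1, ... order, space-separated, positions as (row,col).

Step 1: p0:(1,1)->(0,1) | p1:(0,1)->(0,2)->EXIT | p2:(2,3)->(1,3) | p3:(2,0)->(1,0) | p4:(0,0)->(0,1)
Step 2: p0:(0,1)->(0,2)->EXIT | p1:escaped | p2:(1,3)->(0,3) | p3:(1,0)->(0,0) | p4:(0,1)->(0,2)->EXIT
Step 3: p0:escaped | p1:escaped | p2:(0,3)->(0,2)->EXIT | p3:(0,0)->(0,1) | p4:escaped
Step 4: p0:escaped | p1:escaped | p2:escaped | p3:(0,1)->(0,2)->EXIT | p4:escaped

ESCAPED ESCAPED ESCAPED ESCAPED ESCAPED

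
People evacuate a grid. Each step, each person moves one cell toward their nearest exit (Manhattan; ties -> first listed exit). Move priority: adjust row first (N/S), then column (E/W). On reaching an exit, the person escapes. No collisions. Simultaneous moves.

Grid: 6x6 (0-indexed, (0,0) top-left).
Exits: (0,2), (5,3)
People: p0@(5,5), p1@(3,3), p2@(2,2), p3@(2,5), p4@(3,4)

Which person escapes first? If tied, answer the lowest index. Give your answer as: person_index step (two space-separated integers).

Step 1: p0:(5,5)->(5,4) | p1:(3,3)->(4,3) | p2:(2,2)->(1,2) | p3:(2,5)->(1,5) | p4:(3,4)->(4,4)
Step 2: p0:(5,4)->(5,3)->EXIT | p1:(4,3)->(5,3)->EXIT | p2:(1,2)->(0,2)->EXIT | p3:(1,5)->(0,5) | p4:(4,4)->(5,4)
Step 3: p0:escaped | p1:escaped | p2:escaped | p3:(0,5)->(0,4) | p4:(5,4)->(5,3)->EXIT
Step 4: p0:escaped | p1:escaped | p2:escaped | p3:(0,4)->(0,3) | p4:escaped
Step 5: p0:escaped | p1:escaped | p2:escaped | p3:(0,3)->(0,2)->EXIT | p4:escaped
Exit steps: [2, 2, 2, 5, 3]
First to escape: p0 at step 2

Answer: 0 2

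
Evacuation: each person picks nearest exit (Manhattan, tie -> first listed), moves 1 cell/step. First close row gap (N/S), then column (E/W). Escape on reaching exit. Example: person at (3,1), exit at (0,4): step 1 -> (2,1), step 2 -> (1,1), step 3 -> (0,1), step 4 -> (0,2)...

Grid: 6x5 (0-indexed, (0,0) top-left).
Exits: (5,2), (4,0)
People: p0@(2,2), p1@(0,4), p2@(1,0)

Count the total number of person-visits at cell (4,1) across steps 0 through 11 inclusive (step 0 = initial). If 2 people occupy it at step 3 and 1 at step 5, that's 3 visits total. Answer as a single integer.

Answer: 0

Derivation:
Step 0: p0@(2,2) p1@(0,4) p2@(1,0) -> at (4,1): 0 [-], cum=0
Step 1: p0@(3,2) p1@(1,4) p2@(2,0) -> at (4,1): 0 [-], cum=0
Step 2: p0@(4,2) p1@(2,4) p2@(3,0) -> at (4,1): 0 [-], cum=0
Step 3: p0@ESC p1@(3,4) p2@ESC -> at (4,1): 0 [-], cum=0
Step 4: p0@ESC p1@(4,4) p2@ESC -> at (4,1): 0 [-], cum=0
Step 5: p0@ESC p1@(5,4) p2@ESC -> at (4,1): 0 [-], cum=0
Step 6: p0@ESC p1@(5,3) p2@ESC -> at (4,1): 0 [-], cum=0
Step 7: p0@ESC p1@ESC p2@ESC -> at (4,1): 0 [-], cum=0
Total visits = 0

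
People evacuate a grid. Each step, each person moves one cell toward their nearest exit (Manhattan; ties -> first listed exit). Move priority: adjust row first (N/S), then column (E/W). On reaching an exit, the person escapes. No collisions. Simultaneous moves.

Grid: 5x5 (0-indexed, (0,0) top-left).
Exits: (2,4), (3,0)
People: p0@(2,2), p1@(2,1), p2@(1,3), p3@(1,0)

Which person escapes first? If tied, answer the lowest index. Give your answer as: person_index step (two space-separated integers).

Answer: 0 2

Derivation:
Step 1: p0:(2,2)->(2,3) | p1:(2,1)->(3,1) | p2:(1,3)->(2,3) | p3:(1,0)->(2,0)
Step 2: p0:(2,3)->(2,4)->EXIT | p1:(3,1)->(3,0)->EXIT | p2:(2,3)->(2,4)->EXIT | p3:(2,0)->(3,0)->EXIT
Exit steps: [2, 2, 2, 2]
First to escape: p0 at step 2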